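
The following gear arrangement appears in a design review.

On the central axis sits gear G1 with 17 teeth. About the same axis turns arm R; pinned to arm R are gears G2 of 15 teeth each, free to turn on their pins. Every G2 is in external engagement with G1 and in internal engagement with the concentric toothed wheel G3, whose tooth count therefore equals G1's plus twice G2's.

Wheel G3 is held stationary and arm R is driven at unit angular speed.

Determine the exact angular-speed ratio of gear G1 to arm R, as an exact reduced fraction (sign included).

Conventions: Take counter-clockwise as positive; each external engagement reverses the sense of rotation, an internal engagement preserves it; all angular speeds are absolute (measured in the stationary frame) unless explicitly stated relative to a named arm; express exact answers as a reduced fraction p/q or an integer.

64/17

topology: planetary set — G1 17T / G2 15T / G3 47T, arm = carrier (Willis)
ring teeth: 17 + 2·15 = 47
17(ω_sun−ω_arm) = −47(ω_ring−ω_arm),  ω_ring = 0, ω_arm = 1
ω_sun = 1 − (47/17)(0−1) = 64/17
ω_out/ω_in = 64/17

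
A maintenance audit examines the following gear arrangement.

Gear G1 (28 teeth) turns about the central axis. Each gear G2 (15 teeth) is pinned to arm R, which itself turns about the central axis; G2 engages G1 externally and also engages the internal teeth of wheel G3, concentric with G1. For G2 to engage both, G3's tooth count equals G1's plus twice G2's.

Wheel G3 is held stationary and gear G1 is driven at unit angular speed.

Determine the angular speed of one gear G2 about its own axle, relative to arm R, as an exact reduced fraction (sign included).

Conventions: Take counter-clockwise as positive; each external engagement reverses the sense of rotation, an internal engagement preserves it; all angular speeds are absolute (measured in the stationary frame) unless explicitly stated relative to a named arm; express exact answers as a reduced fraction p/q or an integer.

-812/645

topology: planetary set — G1 28T / G2 15T / G3 58T, arm = carrier (Willis)
ring teeth: 28 + 2·15 = 58
28(ω_sun−ω_arm) = −58(ω_ring−ω_arm),  ω_ring = 0, ω_sun = 1
28(1−ω_arm) = −58(0−ω_arm)  ⇒  86·ω_arm = 28  ⇒  ω_arm = 14/43
sun–planet mesh: 28·(1−14/43) = −15·(ω_p−ω_arm)  ⇒  ω_p−ω_arm = -812/645
exact speed ratio = -812/645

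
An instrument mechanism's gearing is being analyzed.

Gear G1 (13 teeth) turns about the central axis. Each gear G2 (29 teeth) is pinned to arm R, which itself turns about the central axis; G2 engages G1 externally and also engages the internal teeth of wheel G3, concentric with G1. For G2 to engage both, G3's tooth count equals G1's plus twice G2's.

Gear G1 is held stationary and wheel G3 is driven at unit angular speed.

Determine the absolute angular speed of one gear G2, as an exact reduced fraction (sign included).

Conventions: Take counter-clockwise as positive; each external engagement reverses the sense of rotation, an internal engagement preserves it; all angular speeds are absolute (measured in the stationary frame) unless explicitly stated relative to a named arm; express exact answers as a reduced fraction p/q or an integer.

71/58

planetary set (13T centre, 29T on arm, 71T internal) — Willis relation
ring teeth: 13 + 2·29 = 71
13(ω_sun−ω_arm) = −71(ω_ring−ω_arm),  ω_sun = 0, ω_ring = 1
13(0−ω_arm) = −71(1−ω_arm)  ⇒  84·ω_arm = 71  ⇒  ω_arm = 71/84
sun–planet mesh: 13·(0−71/84) = −29·(ω_p−ω_arm)  ⇒  ω_p−ω_arm = 923/2436
ω_p = 71/84 + 923/2436 = 71/58
exact speed ratio = 71/58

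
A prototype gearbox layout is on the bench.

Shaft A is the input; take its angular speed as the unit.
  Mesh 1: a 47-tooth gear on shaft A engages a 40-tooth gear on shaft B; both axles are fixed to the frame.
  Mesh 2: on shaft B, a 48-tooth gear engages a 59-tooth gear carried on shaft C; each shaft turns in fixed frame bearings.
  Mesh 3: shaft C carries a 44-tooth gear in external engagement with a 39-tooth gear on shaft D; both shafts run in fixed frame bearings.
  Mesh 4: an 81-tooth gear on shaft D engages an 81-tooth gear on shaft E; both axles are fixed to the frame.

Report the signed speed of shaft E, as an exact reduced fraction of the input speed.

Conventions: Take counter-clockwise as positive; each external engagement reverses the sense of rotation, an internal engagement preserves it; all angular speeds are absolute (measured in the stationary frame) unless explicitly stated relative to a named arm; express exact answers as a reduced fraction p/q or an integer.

4136/3835

4-mesh fixed-axis compound train (all bearings frame-fixed)
mesh 1 [47T→40T]: |ω|/ω_in = 1×47/40 = 47/40, sense flips to −
mesh 2 [48T→59T]: |ω|/ω_in = (47/40)×48/59 = 282/295, sense flips to +
mesh 3 [44T→39T]: |ω|/ω_in = (282/295)×44/39 = 4136/3835, sense flips to −
mesh 4 [81T→81T]: |ω|/ω_in = (4136/3835)×81/81 = 4136/3835, sense flips to +
signed output speed (× input speed) = 4136/3835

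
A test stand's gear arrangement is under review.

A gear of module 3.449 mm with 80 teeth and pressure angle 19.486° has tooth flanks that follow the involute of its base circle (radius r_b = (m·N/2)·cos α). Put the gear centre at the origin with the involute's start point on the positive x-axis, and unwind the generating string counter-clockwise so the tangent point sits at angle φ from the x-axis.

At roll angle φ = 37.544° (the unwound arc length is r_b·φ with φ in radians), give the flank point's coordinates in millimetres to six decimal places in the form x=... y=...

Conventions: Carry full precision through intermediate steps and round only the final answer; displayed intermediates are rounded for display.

class = single-mesh tooth geometry [base-circle involute, m = 3.449, 80T]
pitch radius r_p = m·N/2 = 3.449·80/2 = 137.960000
base radius r_b = r_p·cos α = 137.960000·cos 19.486° = 130.058069
roll angle φ = 37.544° = 0.65526641 rad
x = r_b·(cos φ + φ·sin φ) = 155.053361
y = r_b·(sin φ − φ·cos φ) = 11.681710

x=155.053361 y=11.681710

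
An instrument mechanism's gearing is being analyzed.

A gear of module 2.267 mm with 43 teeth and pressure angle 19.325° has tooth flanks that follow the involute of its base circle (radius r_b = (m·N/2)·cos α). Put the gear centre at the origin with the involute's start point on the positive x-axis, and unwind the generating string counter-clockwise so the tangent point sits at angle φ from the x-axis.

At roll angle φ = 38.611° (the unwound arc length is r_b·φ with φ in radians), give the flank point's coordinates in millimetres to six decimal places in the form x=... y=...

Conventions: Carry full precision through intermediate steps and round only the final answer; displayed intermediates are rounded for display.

x=55.281807 y=4.482247

single-mesh involute tooth geometry (43T wheel at module 2.267)
pitch radius r_p = m·N/2 = 2.267·43/2 = 48.740500
base radius r_b = r_p·cos α = 48.740500·cos 19.325° = 45.994297
roll angle φ = 38.611° = 0.67388908 rad
x = r_b·(cos φ + φ·sin φ) = 55.281807
y = r_b·(sin φ − φ·cos φ) = 4.482247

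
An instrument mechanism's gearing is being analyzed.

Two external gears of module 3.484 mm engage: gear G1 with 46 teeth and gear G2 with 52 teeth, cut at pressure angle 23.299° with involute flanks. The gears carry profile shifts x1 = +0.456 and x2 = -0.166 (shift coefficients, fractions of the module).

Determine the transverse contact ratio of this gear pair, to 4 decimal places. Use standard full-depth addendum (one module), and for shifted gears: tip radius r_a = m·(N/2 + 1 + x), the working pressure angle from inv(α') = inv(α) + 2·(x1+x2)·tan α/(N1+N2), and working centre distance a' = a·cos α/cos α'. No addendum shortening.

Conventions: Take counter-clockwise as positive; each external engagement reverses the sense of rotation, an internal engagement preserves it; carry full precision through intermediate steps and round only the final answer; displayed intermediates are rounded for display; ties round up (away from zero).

class = single-mesh tooth geometry [involute pair 46T × 52T, m = 3.484]
base radii: r_b1 = 73.597499, r_b2 = 83.197172
tip radii: r_a1 = 85.204704, r_a2 = 93.489656
inv(α') = inv(23.299°) + 2·(+0.456-0.166)·tan α/(46+52) = 0.02655182  ⇒  α' = 24.05827°
a' = a·cos α / cos α' = 170.7160·cos 23.299°/cos 24.05827° = 171.710974
action lengths: √(r_a1²−r_b1²) = 42.933085, √(r_a2²−r_b2²) = 42.644417
base pitch p_b = π·m·cos α = 10.052755
CR = (42.933085 + 42.644417 − 171.710974·sin 24.05827°)/10.052755 = 1.549512
contact ratio ≈ 1.5495

1.5495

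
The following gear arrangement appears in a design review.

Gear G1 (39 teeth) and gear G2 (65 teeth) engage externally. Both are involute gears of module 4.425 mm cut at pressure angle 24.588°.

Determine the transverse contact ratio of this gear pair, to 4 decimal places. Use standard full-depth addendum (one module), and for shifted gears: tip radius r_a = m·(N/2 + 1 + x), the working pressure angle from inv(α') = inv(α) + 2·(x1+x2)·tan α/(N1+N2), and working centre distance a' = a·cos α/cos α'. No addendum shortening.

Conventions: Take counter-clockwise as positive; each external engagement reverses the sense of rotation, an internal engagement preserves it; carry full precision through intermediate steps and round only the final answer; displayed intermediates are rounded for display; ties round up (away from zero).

class = single-mesh tooth geometry [involute pair 39T × 65T, m = 4.425]
base radii: r_b1 = 78.463232, r_b2 = 130.772053
tip radii: r_a1 = 90.712500, r_a2 = 148.237500
no profile shift: α' = α, a' = a
action lengths: √(r_a1²−r_b1²) = 45.522290, √(r_a2²−r_b2²) = 69.807066
base pitch p_b = π·m·cos α = 12.641001
CR = (45.522290 + 69.807066 − 230.100000·sin 24.58800°)/12.641001 = 1.549479
contact ratio ≈ 1.5495

1.5495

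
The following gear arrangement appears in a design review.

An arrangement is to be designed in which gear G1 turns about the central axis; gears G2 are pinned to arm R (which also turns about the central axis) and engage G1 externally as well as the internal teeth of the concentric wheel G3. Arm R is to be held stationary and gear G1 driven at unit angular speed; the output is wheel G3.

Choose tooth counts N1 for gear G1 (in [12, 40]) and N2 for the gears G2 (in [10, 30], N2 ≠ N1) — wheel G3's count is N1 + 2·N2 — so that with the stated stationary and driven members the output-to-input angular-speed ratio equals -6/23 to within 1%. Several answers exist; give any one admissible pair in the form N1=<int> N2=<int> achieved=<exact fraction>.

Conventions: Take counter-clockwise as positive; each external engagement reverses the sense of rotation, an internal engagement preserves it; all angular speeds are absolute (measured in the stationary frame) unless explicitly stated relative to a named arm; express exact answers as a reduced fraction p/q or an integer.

N1=12 N2=17 achieved=-6/23

topology: planetary set — design target -6/23, arm = carrier (Willis)
Willis with ω_arm = 0: ω_ring/ω_sun = −N1/N3; set equal to -6/23  ⇒  N3/N1 = −1/(-6/23) = 23/6
N3 = N1 + 2·N2  ⇒  N2/N1 = (N3/N1 − 1)/2 = (23/6 − 1)/2 = 17/12
smallest multiple with N1 ≥ 12 and N2 ≥ 10: k = 1  ⇒  N1 = 1·12 = 12, N2 = 1·17 = 17 (N1 ≤ 40, N2 ≤ 30, N2 ≠ N1 ✓), N3 = 12 + 2·17 = 46
check: −N1/N3 with N1 = 12, N3 = 46 gives -6/23; |achieved − target| = 0 ≤ 3/1150 ✓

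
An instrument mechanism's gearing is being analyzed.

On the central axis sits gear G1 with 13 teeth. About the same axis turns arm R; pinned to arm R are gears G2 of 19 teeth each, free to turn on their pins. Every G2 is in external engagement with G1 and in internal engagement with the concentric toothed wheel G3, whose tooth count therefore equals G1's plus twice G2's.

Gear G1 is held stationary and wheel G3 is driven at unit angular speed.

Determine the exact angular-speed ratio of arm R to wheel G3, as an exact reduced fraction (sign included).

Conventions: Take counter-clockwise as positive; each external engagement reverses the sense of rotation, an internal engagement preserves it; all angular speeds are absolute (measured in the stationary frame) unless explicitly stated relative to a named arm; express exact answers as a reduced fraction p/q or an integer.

51/64

recognized (axles ride arm R): planetary set, 13/19/51 teeth
ring teeth: 13 + 2·19 = 51
13(ω_sun−ω_arm) = −51(ω_ring−ω_arm),  ω_sun = 0, ω_ring = 1
13(0−ω_arm) = −51(1−ω_arm)  ⇒  64·ω_arm = 51  ⇒  ω_arm = 51/64
ω_out/ω_in = 51/64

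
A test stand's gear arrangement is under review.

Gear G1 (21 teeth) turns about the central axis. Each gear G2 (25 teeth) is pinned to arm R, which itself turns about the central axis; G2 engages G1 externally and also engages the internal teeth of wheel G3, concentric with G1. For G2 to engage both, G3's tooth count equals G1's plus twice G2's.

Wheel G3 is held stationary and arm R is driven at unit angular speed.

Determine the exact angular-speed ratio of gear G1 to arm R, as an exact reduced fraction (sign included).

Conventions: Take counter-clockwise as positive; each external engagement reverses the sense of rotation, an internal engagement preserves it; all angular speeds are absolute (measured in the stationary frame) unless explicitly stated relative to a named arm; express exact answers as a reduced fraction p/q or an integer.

planetary set (21T centre, 25T on arm, 71T internal) — Willis relation
ring teeth: 21 + 2·25 = 71
21(ω_sun−ω_arm) = −71(ω_ring−ω_arm),  ω_ring = 0, ω_arm = 1
ω_sun = 1 − (71/21)(0−1) = 92/21
ω_out/ω_in = 92/21

92/21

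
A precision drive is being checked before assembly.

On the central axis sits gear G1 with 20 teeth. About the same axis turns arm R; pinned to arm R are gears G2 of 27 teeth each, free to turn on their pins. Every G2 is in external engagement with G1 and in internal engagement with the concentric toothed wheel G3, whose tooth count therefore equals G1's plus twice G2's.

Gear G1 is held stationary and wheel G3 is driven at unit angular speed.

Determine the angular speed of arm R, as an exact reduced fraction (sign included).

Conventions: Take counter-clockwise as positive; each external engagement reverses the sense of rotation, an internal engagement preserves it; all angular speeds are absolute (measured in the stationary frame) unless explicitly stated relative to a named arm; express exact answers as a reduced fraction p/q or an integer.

planetary set (20T centre, 27T on arm, 74T internal) — Willis relation
ring teeth: 20 + 2·27 = 74
20(ω_sun−ω_arm) = −74(ω_ring−ω_arm),  ω_sun = 0, ω_ring = 1
20(0−ω_arm) = −74(1−ω_arm)  ⇒  94·ω_arm = 74  ⇒  ω_arm = 37/47
exact speed ratio = 37/47

37/47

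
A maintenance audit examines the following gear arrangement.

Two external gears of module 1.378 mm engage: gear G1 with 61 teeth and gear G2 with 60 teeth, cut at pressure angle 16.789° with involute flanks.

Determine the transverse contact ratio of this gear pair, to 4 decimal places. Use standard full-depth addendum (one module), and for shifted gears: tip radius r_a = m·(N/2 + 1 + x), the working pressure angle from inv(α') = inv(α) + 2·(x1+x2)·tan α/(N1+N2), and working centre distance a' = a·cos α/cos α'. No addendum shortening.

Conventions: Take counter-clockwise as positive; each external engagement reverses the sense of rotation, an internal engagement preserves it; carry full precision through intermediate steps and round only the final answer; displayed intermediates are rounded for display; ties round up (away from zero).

class = single-mesh tooth geometry [involute pair 61T × 60T, m = 1.378]
base radii: r_b1 = 40.237513, r_b2 = 39.577881
tip radii: r_a1 = 43.407000, r_a2 = 42.718000
no profile shift: α' = α, a' = a
action lengths: √(r_a1²−r_b1²) = 16.282206, √(r_a2²−r_b2²) = 16.075411
base pitch p_b = π·m·cos α = 4.144586
CR = (16.282206 + 16.075411 − 83.369000·sin 16.78900°)/4.144586 = 1.996978
contact ratio ≈ 1.9970

1.9970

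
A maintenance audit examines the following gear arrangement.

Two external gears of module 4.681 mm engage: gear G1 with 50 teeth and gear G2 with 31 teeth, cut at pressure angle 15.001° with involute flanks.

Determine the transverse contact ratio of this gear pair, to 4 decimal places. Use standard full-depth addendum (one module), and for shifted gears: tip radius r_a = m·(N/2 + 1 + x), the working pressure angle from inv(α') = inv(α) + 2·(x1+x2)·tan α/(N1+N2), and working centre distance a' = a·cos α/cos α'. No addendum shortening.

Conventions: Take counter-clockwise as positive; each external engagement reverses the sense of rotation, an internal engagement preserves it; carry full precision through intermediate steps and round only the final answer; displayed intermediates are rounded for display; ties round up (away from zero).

2.0067

class = single-mesh tooth geometry [involute pair 50T × 31T, m = 4.681]
base radii: r_b1 = 113.036941, r_b2 = 70.082904
tip radii: r_a1 = 121.706000, r_a2 = 77.236500
no profile shift: α' = α, a' = a
action lengths: √(r_a1²−r_b1²) = 45.110978, √(r_a2²−r_b2²) = 32.463265
base pitch p_b = π·m·cos α = 14.204641
CR = (45.110978 + 32.463265 − 189.580500·sin 15.00100°)/14.204641 = 2.006668
contact ratio ≈ 2.0067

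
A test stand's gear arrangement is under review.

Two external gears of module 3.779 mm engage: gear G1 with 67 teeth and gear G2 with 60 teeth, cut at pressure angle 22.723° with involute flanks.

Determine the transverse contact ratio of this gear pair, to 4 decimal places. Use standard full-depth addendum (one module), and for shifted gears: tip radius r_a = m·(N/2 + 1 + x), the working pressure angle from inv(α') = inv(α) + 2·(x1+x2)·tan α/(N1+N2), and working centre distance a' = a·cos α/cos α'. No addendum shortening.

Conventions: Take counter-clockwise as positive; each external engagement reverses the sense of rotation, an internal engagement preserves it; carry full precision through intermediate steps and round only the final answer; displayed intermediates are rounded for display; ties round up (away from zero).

single-mesh involute tooth geometry (67T engaging 60T at module 3.779)
base radii: r_b1 = 116.770472, r_b2 = 104.570572
tip radii: r_a1 = 130.375500, r_a2 = 117.149000
no profile shift: α' = α, a' = a
action lengths: √(r_a1²−r_b1²) = 57.986445, √(r_a2²−r_b2²) = 52.809882
base pitch p_b = π·m·cos α = 10.950605
CR = (57.986445 + 52.809882 − 239.966500·sin 22.72300°)/10.950605 = 1.653146
contact ratio ≈ 1.6531

1.6531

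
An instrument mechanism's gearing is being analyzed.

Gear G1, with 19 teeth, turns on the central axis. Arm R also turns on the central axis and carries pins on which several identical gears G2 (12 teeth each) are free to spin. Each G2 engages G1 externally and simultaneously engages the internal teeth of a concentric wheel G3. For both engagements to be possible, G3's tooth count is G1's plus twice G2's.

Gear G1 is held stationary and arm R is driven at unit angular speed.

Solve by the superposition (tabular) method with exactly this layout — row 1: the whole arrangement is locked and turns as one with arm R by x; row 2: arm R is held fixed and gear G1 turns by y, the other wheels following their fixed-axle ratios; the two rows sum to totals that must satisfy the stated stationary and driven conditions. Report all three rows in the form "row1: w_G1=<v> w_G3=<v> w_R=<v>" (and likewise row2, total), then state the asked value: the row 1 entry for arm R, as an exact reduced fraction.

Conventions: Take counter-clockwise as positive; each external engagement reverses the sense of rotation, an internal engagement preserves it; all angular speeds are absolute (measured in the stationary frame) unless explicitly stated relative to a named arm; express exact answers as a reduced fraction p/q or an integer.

recognized (axles ride arm R): planetary set, 19/12/43 teeth
row 1 (train locked, turned with arm): all members turn x
row 2: sun turns y, ring = −(19/43)·y, arm 0
boundary: total ω_sun = x + y = 0 and total ω_arm = x = 1  ⇒  y = -1, x = 1
row 2 ring = −(19/43)·(-1) = 19/43
totals (row 1 + row 2): sun 1 + (-1) = 0, ring 1 + 19/43 = 62/43, arm 1 + 0 = 1
asked cell (row1, arm) = 1

row1: w_G1=1 w_G3=1 w_R=1
row2: w_G1=-1 w_G3=19/43 w_R=0
total: w_G1=0 w_G3=62/43 w_R=1
asked value: 1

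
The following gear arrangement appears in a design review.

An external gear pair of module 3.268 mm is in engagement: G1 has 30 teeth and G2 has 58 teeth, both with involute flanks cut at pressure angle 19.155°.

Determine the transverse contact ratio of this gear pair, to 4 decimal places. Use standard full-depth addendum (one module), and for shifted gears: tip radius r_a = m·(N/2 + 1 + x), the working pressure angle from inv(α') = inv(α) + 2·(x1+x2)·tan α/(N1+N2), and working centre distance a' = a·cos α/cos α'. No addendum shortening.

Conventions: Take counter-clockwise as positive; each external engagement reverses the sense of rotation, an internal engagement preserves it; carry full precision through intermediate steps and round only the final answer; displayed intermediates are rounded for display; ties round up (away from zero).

1.7599

recognized (one external pair, fixed centres): single-mesh tooth geometry, m = 3.268, N1 = 30, N2 = 58
base radii: r_b1 = 46.305977, r_b2 = 89.524889
tip radii: r_a1 = 52.288000, r_a2 = 98.040000
no profile shift: α' = α, a' = a
action lengths: √(r_a1²−r_b1²) = 24.285622, √(r_a2²−r_b2²) = 39.964183
base pitch p_b = π·m·cos α = 9.698301
CR = (24.285622 + 39.964183 − 143.792000·sin 19.15500°)/9.698301 = 1.759904
contact ratio ≈ 1.7599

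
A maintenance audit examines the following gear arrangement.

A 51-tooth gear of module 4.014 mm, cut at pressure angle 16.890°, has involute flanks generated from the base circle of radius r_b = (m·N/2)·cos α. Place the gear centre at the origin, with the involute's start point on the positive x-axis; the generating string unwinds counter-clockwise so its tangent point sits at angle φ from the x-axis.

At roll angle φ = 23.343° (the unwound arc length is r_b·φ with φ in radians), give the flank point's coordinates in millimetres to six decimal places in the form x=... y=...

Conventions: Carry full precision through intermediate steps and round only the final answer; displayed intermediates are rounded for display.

x=105.735976 y=2.171316

single-mesh involute tooth geometry (51T wheel at module 4.014)
pitch radius r_p = m·N/2 = 4.014·51/2 = 102.357000
base radius r_b = r_p·cos α = 102.357000·cos 16.890° = 97.941760
roll angle φ = 23.343° = 0.40741221 rad
x = r_b·(cos φ + φ·sin φ) = 105.735976
y = r_b·(sin φ − φ·cos φ) = 2.171316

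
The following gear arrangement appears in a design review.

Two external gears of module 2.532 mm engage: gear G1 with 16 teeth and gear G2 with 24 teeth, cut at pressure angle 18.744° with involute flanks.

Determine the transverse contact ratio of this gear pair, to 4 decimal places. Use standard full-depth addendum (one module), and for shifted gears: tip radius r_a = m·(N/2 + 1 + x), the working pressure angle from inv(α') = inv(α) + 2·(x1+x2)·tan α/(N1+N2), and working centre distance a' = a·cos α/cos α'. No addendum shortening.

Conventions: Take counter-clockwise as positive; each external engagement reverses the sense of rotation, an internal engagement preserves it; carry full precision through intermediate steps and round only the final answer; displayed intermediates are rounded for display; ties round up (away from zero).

1.5954

class = single-mesh tooth geometry [involute pair 16T × 24T, m = 2.532]
base radii: r_b1 = 19.181698, r_b2 = 28.772548
tip radii: r_a1 = 22.788000, r_a2 = 32.916000
no profile shift: α' = α, a' = a
action lengths: √(r_a1²−r_b1²) = 12.302658, √(r_a2²−r_b2²) = 15.987606
base pitch p_b = π·m·cos α = 7.532635
CR = (12.302658 + 15.987606 − 50.640000·sin 18.74400°)/7.532635 = 1.595403
contact ratio ≈ 1.5954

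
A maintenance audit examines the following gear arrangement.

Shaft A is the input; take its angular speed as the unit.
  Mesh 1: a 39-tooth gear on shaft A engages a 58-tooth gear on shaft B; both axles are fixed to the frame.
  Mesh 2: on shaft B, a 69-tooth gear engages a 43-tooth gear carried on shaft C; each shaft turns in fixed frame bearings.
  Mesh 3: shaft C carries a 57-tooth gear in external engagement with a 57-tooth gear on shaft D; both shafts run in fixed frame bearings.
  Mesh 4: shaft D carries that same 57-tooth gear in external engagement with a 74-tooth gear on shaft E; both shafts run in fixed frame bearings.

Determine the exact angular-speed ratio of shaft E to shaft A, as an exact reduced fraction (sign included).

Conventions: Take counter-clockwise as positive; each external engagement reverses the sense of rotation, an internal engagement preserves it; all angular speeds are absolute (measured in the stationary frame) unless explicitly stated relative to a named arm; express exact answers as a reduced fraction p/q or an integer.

153387/184556

class = fixed-axis compound train [4 meshes; 4 ratios multiply, 4 sense flips]
mesh 1 [39T→58T]: running ratio 39/58, sense −
mesh 2 [69T→43T]: running ratio 2691/2494, sense +
mesh 3 [57T→57T]: running ratio 2691/2494, sense −
mesh 4 [57T→74T]: running ratio 153387/184556, sense +
ω_out/ω_in = 153387/184556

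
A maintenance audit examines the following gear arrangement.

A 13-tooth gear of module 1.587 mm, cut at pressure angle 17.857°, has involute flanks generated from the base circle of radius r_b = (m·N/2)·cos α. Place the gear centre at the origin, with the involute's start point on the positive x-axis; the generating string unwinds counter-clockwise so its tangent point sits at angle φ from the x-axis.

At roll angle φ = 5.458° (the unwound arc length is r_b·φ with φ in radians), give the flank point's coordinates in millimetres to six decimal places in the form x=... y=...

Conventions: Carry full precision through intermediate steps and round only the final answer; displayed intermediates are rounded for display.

topology: single-mesh involute geometry — m = 1.587, N = 13
pitch radius r_p = m·N/2 = 1.587·13/2 = 10.315500
base radius r_b = r_p·cos α = 10.315500·cos 17.857° = 9.818549
roll angle φ = 5.458° = 0.09526007 rad
x = r_b·(cos φ + φ·sin φ) = 9.862997
y = r_b·(sin φ − φ·cos φ) = 0.002827

x=9.862997 y=0.002827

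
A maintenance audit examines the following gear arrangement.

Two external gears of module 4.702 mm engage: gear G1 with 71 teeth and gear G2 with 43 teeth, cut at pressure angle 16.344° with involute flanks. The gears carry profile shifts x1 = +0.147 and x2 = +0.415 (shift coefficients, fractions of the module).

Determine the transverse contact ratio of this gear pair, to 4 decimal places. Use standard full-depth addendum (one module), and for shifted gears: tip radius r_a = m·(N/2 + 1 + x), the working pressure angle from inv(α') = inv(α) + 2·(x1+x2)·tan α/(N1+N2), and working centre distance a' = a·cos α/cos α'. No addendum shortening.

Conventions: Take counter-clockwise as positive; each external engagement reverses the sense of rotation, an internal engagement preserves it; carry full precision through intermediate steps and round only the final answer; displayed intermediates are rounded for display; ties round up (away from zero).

1.8703

topology: single-mesh involute geometry — m = 4.702, 71T/43T pair
base radii: r_b1 = 160.175634, r_b2 = 97.007779
tip radii: r_a1 = 172.314194, r_a2 = 107.746330
inv(α') = inv(16.344°) + 2·(+0.147+0.415)·tan α/(71+43) = 0.01088903  ⇒  α' = 18.06951°
a' = a·cos α / cos α' = 268.0140·cos 16.344°/cos 18.06951° = 270.525476
action lengths: √(r_a1²−r_b1²) = 63.529108, √(r_a2²−r_b2²) = 46.890964
base pitch p_b = π·m·cos α = 14.174834
CR = (63.529108 + 46.890964 − 270.525476·sin 18.06951°)/14.174834 = 1.870290
contact ratio ≈ 1.8703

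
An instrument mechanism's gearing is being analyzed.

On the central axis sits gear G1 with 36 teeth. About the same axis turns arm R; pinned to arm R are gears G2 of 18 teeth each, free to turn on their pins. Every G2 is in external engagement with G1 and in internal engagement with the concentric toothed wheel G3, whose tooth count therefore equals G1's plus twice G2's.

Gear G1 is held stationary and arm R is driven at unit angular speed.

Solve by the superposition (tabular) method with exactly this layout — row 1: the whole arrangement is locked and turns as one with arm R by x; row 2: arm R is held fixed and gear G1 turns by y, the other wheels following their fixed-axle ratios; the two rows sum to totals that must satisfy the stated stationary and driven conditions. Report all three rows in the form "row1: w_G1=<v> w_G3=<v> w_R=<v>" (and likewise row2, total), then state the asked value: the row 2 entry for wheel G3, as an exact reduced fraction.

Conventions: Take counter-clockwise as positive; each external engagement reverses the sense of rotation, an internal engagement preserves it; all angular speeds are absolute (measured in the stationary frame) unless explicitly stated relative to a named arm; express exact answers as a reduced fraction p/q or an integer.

planetary set (36T centre, 18T on arm, 72T internal) — Willis relation
row 1: whole set turns with the arm by x
row 2 (arm held, sun turns y): ω_ring = −(36/72)·y, ω_arm = 0
boundary: total ω_sun = x + y = 0 and total ω_arm = x = 1  ⇒  y = -1, x = 1
row 2 ring = −(36/72)·(-1) = 1/2
totals (row 1 + row 2): sun 1 + (-1) = 0, ring 1 + 1/2 = 3/2, arm 1 + 0 = 1
asked cell (row2, ring) = 1/2

row1: w_G1=1 w_G3=1 w_R=1
row2: w_G1=-1 w_G3=1/2 w_R=0
total: w_G1=0 w_G3=3/2 w_R=1
asked value: 1/2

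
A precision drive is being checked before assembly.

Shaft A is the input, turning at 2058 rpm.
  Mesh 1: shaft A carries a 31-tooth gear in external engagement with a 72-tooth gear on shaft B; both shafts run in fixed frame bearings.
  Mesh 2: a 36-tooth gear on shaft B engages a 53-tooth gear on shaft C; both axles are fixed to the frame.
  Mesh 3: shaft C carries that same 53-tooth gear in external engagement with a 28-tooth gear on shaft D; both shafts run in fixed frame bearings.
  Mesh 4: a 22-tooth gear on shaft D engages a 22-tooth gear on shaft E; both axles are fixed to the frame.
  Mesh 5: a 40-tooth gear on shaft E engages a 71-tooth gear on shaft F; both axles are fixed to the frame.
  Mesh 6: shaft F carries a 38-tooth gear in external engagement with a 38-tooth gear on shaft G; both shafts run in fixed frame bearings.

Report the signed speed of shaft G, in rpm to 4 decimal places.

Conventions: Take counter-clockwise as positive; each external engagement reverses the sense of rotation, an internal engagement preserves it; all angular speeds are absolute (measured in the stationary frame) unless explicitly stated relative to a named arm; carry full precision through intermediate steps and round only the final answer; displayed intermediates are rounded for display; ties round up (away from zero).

class = fixed-axis compound train [6 meshes; 6 ratios multiply, 6 sense flips]
mesh 1 [31T→72T]: ω = 2058.0000×31/72 = 886.0833 rpm, sense flips to −
mesh 2 [36T→53T]: ω = 886.0833×36/53 = 601.8679 rpm, sense flips to +
mesh 3 [53T→28T]: ω = 601.8679×53/28 = 1139.2500 rpm, sense flips to −
mesh 4 [22T→22T]: ω = 1139.2500×22/22 = 1139.2500 rpm, sense flips to +
mesh 5 [40T→71T]: ω = 1139.2500×40/71 = 641.8310 rpm, sense flips to −
mesh 6 [38T→38T]: ω = 641.8310×38/38 = 641.8310 rpm, sense flips to +
signed output speed = +641.8310 rpm

+641.8310 rpm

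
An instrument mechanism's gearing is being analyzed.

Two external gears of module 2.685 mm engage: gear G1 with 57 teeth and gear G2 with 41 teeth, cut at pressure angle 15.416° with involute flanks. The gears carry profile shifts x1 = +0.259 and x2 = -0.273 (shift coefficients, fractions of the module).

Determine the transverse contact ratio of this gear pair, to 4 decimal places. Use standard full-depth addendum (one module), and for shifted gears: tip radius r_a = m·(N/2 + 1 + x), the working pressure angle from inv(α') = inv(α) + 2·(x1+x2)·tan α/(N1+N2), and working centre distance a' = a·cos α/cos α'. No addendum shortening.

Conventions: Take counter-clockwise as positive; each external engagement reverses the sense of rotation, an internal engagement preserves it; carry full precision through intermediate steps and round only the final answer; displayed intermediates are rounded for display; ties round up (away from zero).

2.0504

recognized (one external pair, fixed centres): single-mesh tooth geometry, m = 2.685, N1 = 57, N2 = 41
base radii: r_b1 = 73.769313, r_b2 = 53.062137
tip radii: r_a1 = 79.902915, r_a2 = 56.994495
inv(α') = inv(15.416°) + 2·(+0.259-0.273)·tan α/(57+41) = 0.00660761  ⇒  α' = 15.35639°
a' = a·cos α / cos α' = 131.5650·cos 15.416°/cos 15.35639° = 131.527339
action lengths: √(r_a1²−r_b1²) = 30.701210, √(r_a2²−r_b2²) = 20.803414
base pitch p_b = π·m·cos α = 8.131689
CR = (30.701210 + 20.803414 − 131.527339·sin 15.35639°)/8.131689 = 2.050405
contact ratio ≈ 2.0504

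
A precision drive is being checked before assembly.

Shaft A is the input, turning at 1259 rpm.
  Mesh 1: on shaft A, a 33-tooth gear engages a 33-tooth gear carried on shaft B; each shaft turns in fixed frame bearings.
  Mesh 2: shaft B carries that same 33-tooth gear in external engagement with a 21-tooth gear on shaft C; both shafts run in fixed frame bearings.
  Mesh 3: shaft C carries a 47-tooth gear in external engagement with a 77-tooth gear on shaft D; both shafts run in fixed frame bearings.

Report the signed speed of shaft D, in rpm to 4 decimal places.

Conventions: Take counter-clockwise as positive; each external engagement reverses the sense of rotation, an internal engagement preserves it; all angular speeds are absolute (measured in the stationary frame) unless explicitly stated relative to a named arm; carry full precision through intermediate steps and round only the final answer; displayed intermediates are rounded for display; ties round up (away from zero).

topology: fixed-axis compound train — 3 meshes, A→D
mesh 1 [33T→33T]: ω = 1259.0000×33/33 = 1259.0000 rpm, sense flips to −
mesh 2 [33T→21T]: ω = 1259.0000×33/21 = 1978.4286 rpm, sense flips to +
mesh 3 [47T→77T]: ω = 1978.4286×47/77 = 1207.6122 rpm, sense flips to −
signed output speed = -1207.6122 rpm

-1207.6122 rpm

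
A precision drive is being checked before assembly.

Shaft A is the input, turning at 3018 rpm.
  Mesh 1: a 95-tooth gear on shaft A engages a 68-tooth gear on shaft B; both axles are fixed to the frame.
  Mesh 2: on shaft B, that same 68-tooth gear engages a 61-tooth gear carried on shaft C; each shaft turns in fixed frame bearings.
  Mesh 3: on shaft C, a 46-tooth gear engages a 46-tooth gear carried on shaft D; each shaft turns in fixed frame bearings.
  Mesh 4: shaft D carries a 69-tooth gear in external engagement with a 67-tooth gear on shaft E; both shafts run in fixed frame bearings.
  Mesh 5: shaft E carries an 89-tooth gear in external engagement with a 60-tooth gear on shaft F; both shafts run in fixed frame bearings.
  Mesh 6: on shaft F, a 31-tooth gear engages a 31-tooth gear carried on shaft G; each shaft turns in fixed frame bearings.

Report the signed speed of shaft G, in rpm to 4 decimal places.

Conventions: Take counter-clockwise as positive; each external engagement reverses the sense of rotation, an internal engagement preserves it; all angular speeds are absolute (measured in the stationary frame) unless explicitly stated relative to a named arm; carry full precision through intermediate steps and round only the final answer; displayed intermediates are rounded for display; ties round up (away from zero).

topology: fixed-axis compound train — 6 meshes, A→G
mesh 1 [95T→68T]: ω = 3018.0000×95/68 = 4216.3235 rpm, sense flips to −
mesh 2 [68T→61T]: ω = 4216.3235×68/61 = 4700.1639 rpm, sense flips to +
mesh 3 [46T→46T]: ω = 4700.1639×46/46 = 4700.1639 rpm, sense flips to −
mesh 4 [69T→67T]: ω = 4700.1639×69/67 = 4840.4673 rpm, sense flips to +
mesh 5 [89T→60T]: ω = 4840.4673×89/60 = 7180.0265 rpm, sense flips to −
mesh 6 [31T→31T]: ω = 7180.0265×31/31 = 7180.0265 rpm, sense flips to +
signed output speed = +7180.0265 rpm

+7180.0265 rpm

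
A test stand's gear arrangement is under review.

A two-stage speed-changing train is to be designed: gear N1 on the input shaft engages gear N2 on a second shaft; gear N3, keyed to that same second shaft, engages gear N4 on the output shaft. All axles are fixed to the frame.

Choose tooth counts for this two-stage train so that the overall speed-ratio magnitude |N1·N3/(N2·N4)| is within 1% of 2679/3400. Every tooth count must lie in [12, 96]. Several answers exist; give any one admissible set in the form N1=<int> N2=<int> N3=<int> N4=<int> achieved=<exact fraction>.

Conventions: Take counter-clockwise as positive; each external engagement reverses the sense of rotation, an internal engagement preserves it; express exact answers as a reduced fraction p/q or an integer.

N1=47 N2=40 N3=57 N4=85 achieved=2679/3400

design class (target 2679/3400): fixed-axis compound train
target = 2679/3400 in lowest terms: an exact hit needs N1·N3 = k·2679 and N2·N4 = k·3400 for one integer k, every count in [12, 96]; additionally prefer no 1:1 stage (N1 ≠ N2, N3 ≠ N4)
k = 1: N1·N3 = 2679 = 47·57, N2·N4 = 3400 = 40·85
achieved = 47·57/(40·85) = 2679/3400; |achieved − target| = 0 ≤ 2679/340000 ✓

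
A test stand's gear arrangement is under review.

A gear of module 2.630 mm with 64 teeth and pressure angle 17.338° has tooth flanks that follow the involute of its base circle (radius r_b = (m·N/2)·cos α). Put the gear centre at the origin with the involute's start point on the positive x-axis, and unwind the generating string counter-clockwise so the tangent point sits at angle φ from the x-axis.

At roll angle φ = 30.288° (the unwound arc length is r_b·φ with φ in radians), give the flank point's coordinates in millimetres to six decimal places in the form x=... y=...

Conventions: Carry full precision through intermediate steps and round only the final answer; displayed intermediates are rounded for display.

x=90.788712 y=3.846344

topology: single-mesh involute geometry — m = 2.630, N = 64
pitch radius r_p = m·N/2 = 2.630·64/2 = 84.160000
base radius r_b = r_p·cos α = 84.160000·cos 17.338° = 80.336053
roll angle φ = 30.288° = 0.52862532 rad
x = r_b·(cos φ + φ·sin φ) = 90.788712
y = r_b·(sin φ − φ·cos φ) = 3.846344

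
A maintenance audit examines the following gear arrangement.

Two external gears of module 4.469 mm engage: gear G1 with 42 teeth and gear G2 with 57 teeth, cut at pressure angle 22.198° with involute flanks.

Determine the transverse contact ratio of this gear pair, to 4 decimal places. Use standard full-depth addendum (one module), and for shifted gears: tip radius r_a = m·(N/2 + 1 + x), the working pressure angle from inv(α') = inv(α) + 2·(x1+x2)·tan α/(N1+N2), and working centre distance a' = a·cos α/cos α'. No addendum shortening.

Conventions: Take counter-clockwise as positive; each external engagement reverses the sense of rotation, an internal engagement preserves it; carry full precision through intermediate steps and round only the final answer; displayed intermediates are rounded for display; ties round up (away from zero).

1.6434

class = single-mesh tooth geometry [involute pair 42T × 57T, m = 4.469]
base radii: r_b1 = 86.893266, r_b2 = 117.926576
tip radii: r_a1 = 98.318000, r_a2 = 131.835500
no profile shift: α' = α, a' = a
action lengths: √(r_a1²−r_b1²) = 45.999885, √(r_a2²−r_b2²) = 58.939985
base pitch p_b = π·m·cos α = 12.999202
CR = (45.999885 + 58.939985 − 221.215500·sin 22.19800°)/12.999202 = 1.643392
contact ratio ≈ 1.6434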